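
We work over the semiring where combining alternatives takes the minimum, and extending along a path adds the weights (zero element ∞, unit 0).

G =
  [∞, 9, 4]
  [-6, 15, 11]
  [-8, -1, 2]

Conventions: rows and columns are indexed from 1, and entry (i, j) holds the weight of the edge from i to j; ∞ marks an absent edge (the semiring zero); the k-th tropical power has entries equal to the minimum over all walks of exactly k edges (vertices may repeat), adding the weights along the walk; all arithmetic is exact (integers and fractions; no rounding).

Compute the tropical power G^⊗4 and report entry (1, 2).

G^⊗2:
  [-4, 3, 6]
  [3, 3, -2]
  [-7, 1, -4]
G^⊗3:
  [-3, 5, 0]
  [-10, -3, 0]
  [-12, -5, -3]
G^⊗4:
  [-8, -1, 1]
  [-9, -1, -6]
  [-11, -4, -8]
Key observation: the optimum is the walk 1->3->1->3->2, with weight 4 + (-8) + 4 + (-1) = -1.
Optimal value attained by: walk 1->3->1->3->2.
Answer: (G^⊗4)[1][2] = -1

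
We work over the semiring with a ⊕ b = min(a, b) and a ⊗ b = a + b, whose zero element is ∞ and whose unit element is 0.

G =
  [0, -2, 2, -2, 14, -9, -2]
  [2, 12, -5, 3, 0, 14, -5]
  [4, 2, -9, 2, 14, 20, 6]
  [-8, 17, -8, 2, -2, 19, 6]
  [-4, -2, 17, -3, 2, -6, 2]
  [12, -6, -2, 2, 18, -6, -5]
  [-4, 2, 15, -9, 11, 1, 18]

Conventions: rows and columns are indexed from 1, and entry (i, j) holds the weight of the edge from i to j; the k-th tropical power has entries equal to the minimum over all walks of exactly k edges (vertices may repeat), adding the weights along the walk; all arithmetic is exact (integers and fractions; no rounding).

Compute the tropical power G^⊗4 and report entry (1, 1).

G^⊗2:
  [-10, -15, -11, -11, -4, -15, -14]
  [-9, -3, -14, -14, 1, -7, 0]
  [-6, -7, -18, -7, 0, -5, -3]
  [-8, -10, -17, -10, 0, -17, -10]
  [-11, -12, -11, -7, -5, -13, -11]
  [-9, -12, -11, -14, -6, -12, -11]
  [-17, -6, -17, -7, -11, -13, -6]
G^⊗3:
  [-19, -21, -20, -23, -15, -21, -20]
  [-22, -13, -23, -12, -16, -18, -12]
  [-15, -16, -27, -16, -9, -15, -12]
  [-18, -23, -26, -19, -12, -23, -22]
  [-15, -19, -20, -20, -12, -20, -18]
  [-22, -18, -22, -20, -16, -18, -17]
  [-17, -19, -26, -19, -9, -26, -19]
G^⊗4:
  [-31, -27, -31, -29, -25, -28, -26]
  [-22, -24, -32, -24, -14, -31, -24]
  [-24, -25, -36, -25, -18, -24, -21]
  [-27, -29, -35, -31, -23, -29, -28]
  [-28, -26, -29, -27, -22, -26, -25]
  [-28, -24, -31, -26, -22, -31, -24]
  [-27, -32, -35, -28, -21, -32, -31]
Key observation: the optimum is the walk 1->6->7->4->1, with weight (-9) + (-5) + (-9) + (-8) = -31.
Optimal value attained by: walk 1->6->7->4->1.
Answer: (G^⊗4)[1][1] = -31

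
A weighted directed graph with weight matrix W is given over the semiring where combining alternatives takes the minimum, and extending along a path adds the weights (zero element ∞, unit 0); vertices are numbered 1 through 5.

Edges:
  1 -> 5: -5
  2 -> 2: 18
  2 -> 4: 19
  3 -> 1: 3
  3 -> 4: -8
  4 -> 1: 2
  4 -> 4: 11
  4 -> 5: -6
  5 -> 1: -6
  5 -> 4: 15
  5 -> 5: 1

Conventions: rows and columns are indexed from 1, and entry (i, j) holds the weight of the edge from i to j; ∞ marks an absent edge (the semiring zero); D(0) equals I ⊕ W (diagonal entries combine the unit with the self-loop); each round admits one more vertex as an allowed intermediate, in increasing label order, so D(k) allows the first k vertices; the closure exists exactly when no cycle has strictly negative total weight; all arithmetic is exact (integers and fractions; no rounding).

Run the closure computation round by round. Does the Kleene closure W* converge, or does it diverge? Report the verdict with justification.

D(0):
  [0, ∞, ∞, ∞, -5]
  [∞, 0, ∞, 19, ∞]
  [3, ∞, 0, -8, ∞]
  [2, ∞, ∞, 0, -6]
  [-6, ∞, ∞, 15, 0]
Detection: at round 1, diagonal entry (5, 5) turns strictly negative.
Key observation: the cycle 5->1->5 has total weight (-6) + (-5), which is strictly negative.
Answer: DIVERGES — negative cycle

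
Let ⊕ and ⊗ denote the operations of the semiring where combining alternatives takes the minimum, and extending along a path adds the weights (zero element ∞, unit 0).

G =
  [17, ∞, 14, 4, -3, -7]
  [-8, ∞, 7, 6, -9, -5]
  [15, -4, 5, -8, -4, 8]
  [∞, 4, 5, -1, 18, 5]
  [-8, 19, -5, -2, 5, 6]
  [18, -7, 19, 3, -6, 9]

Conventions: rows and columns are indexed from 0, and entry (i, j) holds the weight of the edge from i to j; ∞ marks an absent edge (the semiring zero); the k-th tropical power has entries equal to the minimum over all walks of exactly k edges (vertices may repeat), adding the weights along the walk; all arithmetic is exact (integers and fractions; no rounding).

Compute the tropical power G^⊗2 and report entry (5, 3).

G^⊗2:
  [-11, -14, -8, -5, -13, 2]
  [-17, -12, -14, -11, -11, -15]
  [-12, -4, -9, -9, -13, -9]
  [-4, -2, 4, -3, -5, -1]
  [-3, -9, 0, -13, -11, -15]
  [-15, 2, -11, -8, -16, -12]
Key observation: the optimum is the walk 5->4->3, with weight (-6) + (-2) = -8.
Optimal value attained by: walk 5->4->3.
Answer: (G^⊗2)[5][3] = -8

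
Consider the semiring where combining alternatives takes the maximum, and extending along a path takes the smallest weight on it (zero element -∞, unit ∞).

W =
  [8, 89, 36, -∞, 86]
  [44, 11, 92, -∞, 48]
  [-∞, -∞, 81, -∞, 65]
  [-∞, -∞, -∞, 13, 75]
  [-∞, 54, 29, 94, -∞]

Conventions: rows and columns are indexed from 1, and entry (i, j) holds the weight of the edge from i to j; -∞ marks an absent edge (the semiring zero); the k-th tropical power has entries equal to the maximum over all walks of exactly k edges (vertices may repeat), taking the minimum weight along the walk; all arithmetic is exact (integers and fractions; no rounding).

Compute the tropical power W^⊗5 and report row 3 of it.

W^⊗2:
  [44, 54, 89, 86, 48]
  [11, 48, 81, 48, 65]
  [-∞, 54, 81, 65, 65]
  [-∞, 54, 29, 75, 13]
  [44, 11, 54, 13, 75]
W^⊗3:
  [44, 48, 81, 48, 75]
  [44, 54, 81, 65, 65]
  [44, 54, 81, 65, 65]
  [44, 13, 54, 13, 75]
  [11, 54, 54, 75, 54]
W^⊗4:
  [44, 54, 81, 75, 65]
  [44, 54, 81, 65, 65]
  [44, 54, 81, 65, 65]
  [13, 54, 54, 75, 54]
  [44, 54, 54, 54, 75]
W^⊗5:
  [44, 54, 81, 65, 75]
  [44, 54, 81, 65, 65]
  [44, 54, 81, 65, 65]
  [44, 54, 54, 54, 75]
  [44, 54, 54, 75, 54]
Answer: row 3 of W^⊗5 = [44, 54, 81, 65, 65]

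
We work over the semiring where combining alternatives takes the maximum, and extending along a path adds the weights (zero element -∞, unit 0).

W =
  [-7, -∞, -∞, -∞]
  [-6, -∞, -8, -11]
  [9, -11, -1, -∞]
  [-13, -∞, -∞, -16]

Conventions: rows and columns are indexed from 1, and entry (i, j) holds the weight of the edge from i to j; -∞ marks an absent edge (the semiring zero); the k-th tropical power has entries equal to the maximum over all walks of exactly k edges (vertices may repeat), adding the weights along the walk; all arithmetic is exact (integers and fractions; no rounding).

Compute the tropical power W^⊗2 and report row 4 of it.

W^⊗2:
  [-14, -∞, -∞, -∞]
  [1, -19, -9, -27]
  [8, -12, -2, -22]
  [-20, -∞, -∞, -32]
Answer: row 4 of W^⊗2 = [-20, -∞, -∞, -32]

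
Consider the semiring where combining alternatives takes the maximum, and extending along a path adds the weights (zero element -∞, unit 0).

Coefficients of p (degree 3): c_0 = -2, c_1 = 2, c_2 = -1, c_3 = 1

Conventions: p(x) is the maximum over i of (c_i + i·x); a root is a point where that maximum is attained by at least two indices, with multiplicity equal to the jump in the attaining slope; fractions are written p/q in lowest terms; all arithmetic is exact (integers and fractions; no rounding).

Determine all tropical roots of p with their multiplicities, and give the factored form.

hull edge (i=0, c=-2) to (i=1, c=2): slope 4, span 1
hull edge (i=1, c=2) to (i=3, c=1): slope -1/2, span 2
Factored form: p(x) = 1 ⊗ (x ⊕ (-4)) ⊗ (x ⊕ 1/2) ⊗ (x ⊕ 1/2)
Answer: roots = -4 (mult 1), 1/2 (mult 2)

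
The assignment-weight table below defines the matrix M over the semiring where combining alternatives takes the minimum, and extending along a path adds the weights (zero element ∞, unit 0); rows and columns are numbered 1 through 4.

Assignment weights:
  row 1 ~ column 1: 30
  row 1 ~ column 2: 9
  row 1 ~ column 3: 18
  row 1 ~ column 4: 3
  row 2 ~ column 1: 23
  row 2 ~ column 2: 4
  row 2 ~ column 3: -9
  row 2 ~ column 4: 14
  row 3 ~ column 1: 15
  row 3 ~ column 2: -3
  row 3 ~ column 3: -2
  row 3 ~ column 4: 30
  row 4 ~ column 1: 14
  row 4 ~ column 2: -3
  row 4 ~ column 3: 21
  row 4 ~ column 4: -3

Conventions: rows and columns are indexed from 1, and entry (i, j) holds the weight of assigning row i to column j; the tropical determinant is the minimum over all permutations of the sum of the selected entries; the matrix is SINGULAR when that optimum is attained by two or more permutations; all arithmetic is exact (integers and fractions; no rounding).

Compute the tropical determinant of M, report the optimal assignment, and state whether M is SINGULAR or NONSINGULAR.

σ = (1, 2, 3, 4): 30 + 4 + (-2) + (-3) = 29
σ = (1, 2, 4, 3): 30 + 4 + 30 + 21 = 85
σ = (1, 3, 2, 4): 30 + (-9) + (-3) + (-3) = 15
σ = (1, 3, 4, 2): 30 + (-9) + 30 + (-3) = 48
σ = (1, 4, 2, 3): 30 + 14 + (-3) + 21 = 62
σ = (1, 4, 3, 2): 30 + 14 + (-2) + (-3) = 39
σ = (2, 1, 3, 4): 9 + 23 + (-2) + (-3) = 27
σ = (2, 1, 4, 3): 9 + 23 + 30 + 21 = 83
σ = (2, 3, 1, 4): 9 + (-9) + 15 + (-3) = 12
σ = (2, 3, 4, 1): 9 + (-9) + 30 + 14 = 44
σ = (2, 4, 1, 3): 9 + 14 + 15 + 21 = 59
σ = (2, 4, 3, 1): 9 + 14 + (-2) + 14 = 35
σ = (3, 1, 2, 4): 18 + 23 + (-3) + (-3) = 35
σ = (3, 1, 4, 2): 18 + 23 + 30 + (-3) = 68
σ = (3, 2, 1, 4): 18 + 4 + 15 + (-3) = 34
σ = (3, 2, 4, 1): 18 + 4 + 30 + 14 = 66
σ = (3, 4, 1, 2): 18 + 14 + 15 + (-3) = 44
σ = (3, 4, 2, 1): 18 + 14 + (-3) + 14 = 43
σ = (4, 1, 2, 3): 3 + 23 + (-3) + 21 = 44
σ = (4, 1, 3, 2): 3 + 23 + (-2) + (-3) = 21
σ = (4, 2, 1, 3): 3 + 4 + 15 + 21 = 43
σ = (4, 2, 3, 1): 3 + 4 + (-2) + 14 = 19
σ = (4, 3, 1, 2): 3 + (-9) + 15 + (-3) = 6
σ = (4, 3, 2, 1): 3 + (-9) + (-3) + 14 = 5
Optimal value attained by: σ = (4, 3, 2, 1).
Answer: det⊕(M) = 5; verdict: NONSINGULAR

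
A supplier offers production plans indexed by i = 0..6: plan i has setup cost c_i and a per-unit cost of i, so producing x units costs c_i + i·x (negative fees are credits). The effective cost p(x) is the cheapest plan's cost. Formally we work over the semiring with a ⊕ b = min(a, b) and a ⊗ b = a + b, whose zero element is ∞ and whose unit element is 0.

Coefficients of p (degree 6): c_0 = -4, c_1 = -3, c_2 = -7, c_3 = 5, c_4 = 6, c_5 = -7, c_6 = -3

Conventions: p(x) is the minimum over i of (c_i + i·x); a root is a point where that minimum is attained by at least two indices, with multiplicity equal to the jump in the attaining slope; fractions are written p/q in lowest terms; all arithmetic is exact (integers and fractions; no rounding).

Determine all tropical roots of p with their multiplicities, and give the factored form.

hull edge (i=0, c=-4) to (i=2, c=-7): slope -3/2, span 2
hull edge (i=2, c=-7) to (i=5, c=-7): slope 0, span 3
hull edge (i=5, c=-7) to (i=6, c=-3): slope 4, span 1
Factored form: p(x) = -3 ⊗ (x ⊕ (-4)) ⊗ (x ⊕ 0) ⊗ (x ⊕ 0) ⊗ (x ⊕ 0) ⊗ (x ⊕ 3/2) ⊗ (x ⊕ 3/2)
Answer: roots = -4 (mult 1), 0 (mult 3), 3/2 (mult 2)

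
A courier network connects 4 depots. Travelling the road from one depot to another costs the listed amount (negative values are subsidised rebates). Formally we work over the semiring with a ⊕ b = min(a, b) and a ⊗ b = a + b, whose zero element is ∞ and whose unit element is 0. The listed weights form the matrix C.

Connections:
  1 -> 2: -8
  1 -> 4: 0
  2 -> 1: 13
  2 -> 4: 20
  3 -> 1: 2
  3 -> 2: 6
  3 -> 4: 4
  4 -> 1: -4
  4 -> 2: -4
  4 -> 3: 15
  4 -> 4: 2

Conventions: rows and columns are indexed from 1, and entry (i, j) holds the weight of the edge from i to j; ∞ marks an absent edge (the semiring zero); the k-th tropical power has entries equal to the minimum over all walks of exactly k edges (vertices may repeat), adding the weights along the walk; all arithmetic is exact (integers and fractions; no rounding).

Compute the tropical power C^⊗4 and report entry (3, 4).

C^⊗2:
  [-4, -4, 15, 2]
  [16, 5, 35, 13]
  [0, -6, 19, 2]
  [-2, -12, 17, -4]
C^⊗3:
  [-2, -12, 17, -4]
  [9, 8, 28, 15]
  [-2, -8, 17, 0]
  [-8, -10, 11, -2]
C^⊗4:
  [-8, -10, 11, -2]
  [11, 1, 30, 9]
  [-4, -10, 15, -2]
  [-6, -16, 13, -8]
Key observation: the optimum is the walk 3->1->4->1->4, with weight 2 + 0 + (-4) + 0 = -2.
Optimal value attained by: walk 3->1->4->1->4.
Answer: (C^⊗4)[3][4] = -2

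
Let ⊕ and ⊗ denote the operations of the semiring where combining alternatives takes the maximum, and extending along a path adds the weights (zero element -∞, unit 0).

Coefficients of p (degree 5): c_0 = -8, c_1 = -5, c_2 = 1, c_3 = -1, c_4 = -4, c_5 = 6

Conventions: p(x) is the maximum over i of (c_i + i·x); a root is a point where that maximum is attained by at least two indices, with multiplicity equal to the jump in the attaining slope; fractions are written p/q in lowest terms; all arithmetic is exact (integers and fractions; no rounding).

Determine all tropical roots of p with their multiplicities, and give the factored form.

hull edge (i=0, c=-8) to (i=2, c=1): slope 9/2, span 2
hull edge (i=2, c=1) to (i=5, c=6): slope 5/3, span 3
Factored form: p(x) = 6 ⊗ (x ⊕ (-9/2)) ⊗ (x ⊕ (-9/2)) ⊗ (x ⊕ (-5/3)) ⊗ (x ⊕ (-5/3)) ⊗ (x ⊕ (-5/3))
Answer: roots = -9/2 (mult 2), -5/3 (mult 3)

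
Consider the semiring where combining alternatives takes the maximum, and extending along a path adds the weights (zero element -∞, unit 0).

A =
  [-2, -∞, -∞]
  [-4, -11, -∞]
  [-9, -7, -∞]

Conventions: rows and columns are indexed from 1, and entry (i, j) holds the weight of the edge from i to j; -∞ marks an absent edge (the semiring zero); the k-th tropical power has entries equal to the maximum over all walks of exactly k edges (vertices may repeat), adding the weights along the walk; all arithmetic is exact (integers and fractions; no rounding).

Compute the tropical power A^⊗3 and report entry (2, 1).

A^⊗2:
  [-4, -∞, -∞]
  [-6, -22, -∞]
  [-11, -18, -∞]
A^⊗3:
  [-6, -∞, -∞]
  [-8, -33, -∞]
  [-13, -29, -∞]
Key observation: the optimum is the walk 2->1->1->1, with weight (-4) + (-2) + (-2) = -8.
Optimal value attained by: walk 2->1->1->1.
Answer: (A^⊗3)[2][1] = -8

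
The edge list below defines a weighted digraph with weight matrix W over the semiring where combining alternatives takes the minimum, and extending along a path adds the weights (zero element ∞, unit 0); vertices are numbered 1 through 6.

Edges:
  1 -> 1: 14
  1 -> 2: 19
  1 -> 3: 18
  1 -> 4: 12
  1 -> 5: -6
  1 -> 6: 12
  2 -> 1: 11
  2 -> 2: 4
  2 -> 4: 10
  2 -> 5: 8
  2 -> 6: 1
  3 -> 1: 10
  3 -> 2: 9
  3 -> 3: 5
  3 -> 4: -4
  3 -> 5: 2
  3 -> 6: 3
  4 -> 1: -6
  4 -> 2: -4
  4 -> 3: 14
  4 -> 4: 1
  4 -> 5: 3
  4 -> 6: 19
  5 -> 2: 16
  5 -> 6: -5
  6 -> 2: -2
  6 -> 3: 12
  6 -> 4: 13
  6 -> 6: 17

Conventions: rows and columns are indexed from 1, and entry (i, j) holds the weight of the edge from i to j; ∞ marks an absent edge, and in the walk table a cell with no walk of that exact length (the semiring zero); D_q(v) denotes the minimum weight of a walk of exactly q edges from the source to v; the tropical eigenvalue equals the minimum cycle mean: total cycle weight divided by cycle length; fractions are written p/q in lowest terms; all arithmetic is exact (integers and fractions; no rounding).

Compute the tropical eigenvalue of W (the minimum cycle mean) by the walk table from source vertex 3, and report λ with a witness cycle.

q=0: [∞, ∞, 0, ∞, ∞, ∞]
q=1: [10, 9, 5, -4, 2, 3]
q=2: [-10, -8, 10, -3, -1, -3]
q=3: [-9, -7, 8, -2, -16, -7]
q=4: [-8, -9, 5, -1, -15, -21]
q=5: [-7, -23, -9, -8, -14, -20]
q=6: [-14, -22, -8, -13, -15, -22]
Optimal cycle mean attained by: cycle 1->5->6->2->4->1, total (-6) + (-5) + (-2) + 10 + (-6), length 5.
Answer: λ = -9/5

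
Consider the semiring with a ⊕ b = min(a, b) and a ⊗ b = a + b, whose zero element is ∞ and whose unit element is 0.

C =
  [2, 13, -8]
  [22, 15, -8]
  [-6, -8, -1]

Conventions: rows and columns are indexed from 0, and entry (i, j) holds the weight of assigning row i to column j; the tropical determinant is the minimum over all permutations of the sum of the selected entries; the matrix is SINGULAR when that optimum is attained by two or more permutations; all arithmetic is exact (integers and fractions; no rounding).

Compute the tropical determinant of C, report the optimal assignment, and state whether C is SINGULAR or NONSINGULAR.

σ = (0, 1, 2): 2 + 15 + (-1) = 16
σ = (0, 2, 1): 2 + (-8) + (-8) = -14
σ = (1, 0, 2): 13 + 22 + (-1) = 34
σ = (1, 2, 0): 13 + (-8) + (-6) = -1
σ = (2, 0, 1): (-8) + 22 + (-8) = 6
σ = (2, 1, 0): (-8) + 15 + (-6) = 1
Optimal value attained by: σ = (0, 2, 1).
Answer: det⊕(C) = -14; verdict: NONSINGULAR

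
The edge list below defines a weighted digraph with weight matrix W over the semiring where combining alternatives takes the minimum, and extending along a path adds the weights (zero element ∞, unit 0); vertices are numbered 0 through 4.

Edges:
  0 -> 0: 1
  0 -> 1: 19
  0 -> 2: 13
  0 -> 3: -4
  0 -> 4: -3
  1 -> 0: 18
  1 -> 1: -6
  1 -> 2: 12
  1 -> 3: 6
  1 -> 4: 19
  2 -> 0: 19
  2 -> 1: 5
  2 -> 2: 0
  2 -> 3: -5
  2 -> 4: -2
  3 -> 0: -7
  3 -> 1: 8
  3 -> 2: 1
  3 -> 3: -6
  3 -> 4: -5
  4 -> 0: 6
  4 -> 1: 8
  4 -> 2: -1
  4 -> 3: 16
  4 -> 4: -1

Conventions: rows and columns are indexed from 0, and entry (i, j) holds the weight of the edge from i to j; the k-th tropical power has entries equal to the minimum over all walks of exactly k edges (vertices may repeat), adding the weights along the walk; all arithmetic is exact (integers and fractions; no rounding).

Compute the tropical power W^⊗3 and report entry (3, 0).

W^⊗2:
  [-11, 4, -4, -10, -9]
  [-1, -12, 6, 0, 1]
  [-12, -1, -4, -11, -10]
  [-13, 2, -6, -12, -11]
  [5, 2, -2, -6, -3]
W^⊗3:
  [-17, -2, -10, -16, -15]
  [-7, -18, 0, -6, -5]
  [-18, -7, -11, -17, -16]
  [-19, -4, -12, -18, -17]
  [-13, -4, -5, -12, -11]
Key observation: the optimum is the walk 3->3->3->0, with weight (-6) + (-6) + (-7) = -19.
Optimal value attained by: walk 3->3->3->0.
Answer: (W^⊗3)[3][0] = -19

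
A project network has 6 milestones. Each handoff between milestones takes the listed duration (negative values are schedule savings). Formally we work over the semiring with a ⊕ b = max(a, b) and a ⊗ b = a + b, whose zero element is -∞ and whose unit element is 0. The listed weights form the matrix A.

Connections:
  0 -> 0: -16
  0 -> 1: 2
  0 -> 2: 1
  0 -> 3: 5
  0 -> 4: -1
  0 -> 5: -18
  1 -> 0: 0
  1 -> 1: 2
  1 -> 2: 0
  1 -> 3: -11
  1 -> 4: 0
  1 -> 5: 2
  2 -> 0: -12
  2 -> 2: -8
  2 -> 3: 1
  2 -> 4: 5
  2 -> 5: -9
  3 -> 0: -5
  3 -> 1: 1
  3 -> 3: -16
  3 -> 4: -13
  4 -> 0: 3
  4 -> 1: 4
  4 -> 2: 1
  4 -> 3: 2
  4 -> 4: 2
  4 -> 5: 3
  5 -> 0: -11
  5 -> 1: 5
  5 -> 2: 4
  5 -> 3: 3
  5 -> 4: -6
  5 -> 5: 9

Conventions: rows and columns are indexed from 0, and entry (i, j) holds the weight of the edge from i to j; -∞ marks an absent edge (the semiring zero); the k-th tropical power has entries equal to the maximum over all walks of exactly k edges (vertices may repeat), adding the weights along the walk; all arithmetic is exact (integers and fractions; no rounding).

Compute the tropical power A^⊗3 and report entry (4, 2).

A^⊗2:
  [2, 6, 2, 2, 6, 4]
  [3, 7, 6, 5, 5, 11]
  [8, 9, 6, 7, 7, 8]
  [1, 3, 1, 0, 1, 3]
  [5, 8, 7, 8, 6, 12]
  [5, 14, 13, 12, 9, 18]
A^⊗3:
  [9, 10, 8, 8, 8, 13]
  [8, 16, 15, 14, 11, 20]
  [10, 13, 12, 13, 11, 17]
  [4, 8, 7, 6, 6, 12]
  [9, 17, 16, 15, 12, 21]
  [14, 23, 22, 21, 18, 27]
Key observation: the optimum is the walk 4->5->5->2, with weight 3 + 9 + 4 = 16.
Optimal value attained by: walk 4->5->5->2.
Answer: (A^⊗3)[4][2] = 16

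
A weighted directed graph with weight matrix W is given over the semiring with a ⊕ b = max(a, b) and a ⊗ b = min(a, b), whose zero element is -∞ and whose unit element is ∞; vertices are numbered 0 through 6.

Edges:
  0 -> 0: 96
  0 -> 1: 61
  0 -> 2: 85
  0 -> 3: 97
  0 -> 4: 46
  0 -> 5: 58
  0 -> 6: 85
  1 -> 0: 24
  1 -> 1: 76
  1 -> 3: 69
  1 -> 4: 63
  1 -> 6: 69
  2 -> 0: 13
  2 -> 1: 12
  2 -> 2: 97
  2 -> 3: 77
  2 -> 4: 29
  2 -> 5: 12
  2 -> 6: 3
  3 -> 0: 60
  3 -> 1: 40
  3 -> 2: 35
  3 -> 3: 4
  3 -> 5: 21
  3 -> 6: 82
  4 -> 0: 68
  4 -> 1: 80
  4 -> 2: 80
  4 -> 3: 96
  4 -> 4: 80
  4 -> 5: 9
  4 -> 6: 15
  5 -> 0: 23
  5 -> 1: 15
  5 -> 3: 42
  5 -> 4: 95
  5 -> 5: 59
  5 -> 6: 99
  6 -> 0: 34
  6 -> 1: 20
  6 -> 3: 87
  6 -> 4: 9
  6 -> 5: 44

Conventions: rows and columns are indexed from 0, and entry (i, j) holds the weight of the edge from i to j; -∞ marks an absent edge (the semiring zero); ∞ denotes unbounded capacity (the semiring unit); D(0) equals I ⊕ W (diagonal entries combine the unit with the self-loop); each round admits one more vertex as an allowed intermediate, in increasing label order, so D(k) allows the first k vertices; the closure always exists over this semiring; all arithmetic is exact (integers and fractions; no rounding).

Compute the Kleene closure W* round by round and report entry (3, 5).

D(0):
  [∞, 61, 85, 97, 46, 58, 85]
  [24, ∞, -∞, 69, 63, -∞, 69]
  [13, 12, ∞, 77, 29, 12, 3]
  [60, 40, 35, ∞, -∞, 21, 82]
  [68, 80, 80, 96, ∞, 9, 15]
  [23, 15, -∞, 42, 95, ∞, 99]
  [34, 20, -∞, 87, 9, 44, ∞]
D(1):
  [∞, 61, 85, 97, 46, 58, 85]
  [24, ∞, 24, 69, 63, 24, 69]
  [13, 13, ∞, 77, 29, 13, 13]
  [60, 60, 60, ∞, 46, 58, 82]
  [68, 80, 80, 96, ∞, 58, 68]
  [23, 23, 23, 42, 95, ∞, 99]
  [34, 34, 34, 87, 34, 44, ∞]
D(2):
  [∞, 61, 85, 97, 61, 58, 85]
  [24, ∞, 24, 69, 63, 24, 69]
  [13, 13, ∞, 77, 29, 13, 13]
  [60, 60, 60, ∞, 60, 58, 82]
  [68, 80, 80, 96, ∞, 58, 69]
  [23, 23, 23, 42, 95, ∞, 99]
  [34, 34, 34, 87, 34, 44, ∞]
D(3):
  [∞, 61, 85, 97, 61, 58, 85]
  [24, ∞, 24, 69, 63, 24, 69]
  [13, 13, ∞, 77, 29, 13, 13]
  [60, 60, 60, ∞, 60, 58, 82]
  [68, 80, 80, 96, ∞, 58, 69]
  [23, 23, 23, 42, 95, ∞, 99]
  [34, 34, 34, 87, 34, 44, ∞]
D(4):
  [∞, 61, 85, 97, 61, 58, 85]
  [60, ∞, 60, 69, 63, 58, 69]
  [60, 60, ∞, 77, 60, 58, 77]
  [60, 60, 60, ∞, 60, 58, 82]
  [68, 80, 80, 96, ∞, 58, 82]
  [42, 42, 42, 42, 95, ∞, 99]
  [60, 60, 60, 87, 60, 58, ∞]
D(5):
  [∞, 61, 85, 97, 61, 58, 85]
  [63, ∞, 63, 69, 63, 58, 69]
  [60, 60, ∞, 77, 60, 58, 77]
  [60, 60, 60, ∞, 60, 58, 82]
  [68, 80, 80, 96, ∞, 58, 82]
  [68, 80, 80, 95, 95, ∞, 99]
  [60, 60, 60, 87, 60, 58, ∞]
D(6):
  [∞, 61, 85, 97, 61, 58, 85]
  [63, ∞, 63, 69, 63, 58, 69]
  [60, 60, ∞, 77, 60, 58, 77]
  [60, 60, 60, ∞, 60, 58, 82]
  [68, 80, 80, 96, ∞, 58, 82]
  [68, 80, 80, 95, 95, ∞, 99]
  [60, 60, 60, 87, 60, 58, ∞]
D(7):
  [∞, 61, 85, 97, 61, 58, 85]
  [63, ∞, 63, 69, 63, 58, 69]
  [60, 60, ∞, 77, 60, 58, 77]
  [60, 60, 60, ∞, 60, 58, 82]
  [68, 80, 80, 96, ∞, 58, 82]
  [68, 80, 80, 95, 95, ∞, 99]
  [60, 60, 60, 87, 60, 58, ∞]
Answer: W*[3][5] = 58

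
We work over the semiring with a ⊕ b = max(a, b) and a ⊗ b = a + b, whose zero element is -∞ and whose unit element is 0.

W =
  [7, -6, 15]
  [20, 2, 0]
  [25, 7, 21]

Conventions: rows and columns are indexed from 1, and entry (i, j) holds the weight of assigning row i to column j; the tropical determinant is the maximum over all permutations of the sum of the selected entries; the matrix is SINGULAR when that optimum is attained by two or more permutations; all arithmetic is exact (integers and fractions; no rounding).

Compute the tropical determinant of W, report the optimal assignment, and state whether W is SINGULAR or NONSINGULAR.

σ = (1, 2, 3): 7 + 2 + 21 = 30
σ = (1, 3, 2): 7 + 0 + 7 = 14
σ = (2, 1, 3): (-6) + 20 + 21 = 35
σ = (2, 3, 1): (-6) + 0 + 25 = 19
σ = (3, 1, 2): 15 + 20 + 7 = 42
σ = (3, 2, 1): 15 + 2 + 25 = 42
Optimal value attained by: σ = (3, 1, 2).
Answer: det⊕(W) = 42; verdict: SINGULAR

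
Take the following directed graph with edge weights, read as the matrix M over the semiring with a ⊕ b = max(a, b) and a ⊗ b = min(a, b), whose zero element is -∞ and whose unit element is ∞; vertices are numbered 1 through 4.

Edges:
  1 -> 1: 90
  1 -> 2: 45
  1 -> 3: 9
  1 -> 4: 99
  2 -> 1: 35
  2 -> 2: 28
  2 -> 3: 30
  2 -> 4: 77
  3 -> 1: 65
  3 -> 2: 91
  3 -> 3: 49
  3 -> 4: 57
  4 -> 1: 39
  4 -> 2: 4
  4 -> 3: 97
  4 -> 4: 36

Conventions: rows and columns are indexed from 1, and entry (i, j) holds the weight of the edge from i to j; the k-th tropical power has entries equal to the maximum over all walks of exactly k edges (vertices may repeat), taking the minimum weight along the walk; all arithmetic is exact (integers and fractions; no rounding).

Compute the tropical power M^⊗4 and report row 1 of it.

M^⊗2:
  [90, 45, 97, 90]
  [39, 35, 77, 36]
  [65, 49, 57, 77]
  [65, 91, 49, 57]
M^⊗3:
  [90, 91, 90, 90]
  [65, 77, 49, 57]
  [65, 57, 77, 65]
  [65, 49, 57, 77]
M^⊗4:
  [90, 90, 90, 90]
  [65, 49, 57, 77]
  [65, 77, 65, 65]
  [65, 57, 77, 65]
Answer: row 1 of M^⊗4 = [90, 90, 90, 90]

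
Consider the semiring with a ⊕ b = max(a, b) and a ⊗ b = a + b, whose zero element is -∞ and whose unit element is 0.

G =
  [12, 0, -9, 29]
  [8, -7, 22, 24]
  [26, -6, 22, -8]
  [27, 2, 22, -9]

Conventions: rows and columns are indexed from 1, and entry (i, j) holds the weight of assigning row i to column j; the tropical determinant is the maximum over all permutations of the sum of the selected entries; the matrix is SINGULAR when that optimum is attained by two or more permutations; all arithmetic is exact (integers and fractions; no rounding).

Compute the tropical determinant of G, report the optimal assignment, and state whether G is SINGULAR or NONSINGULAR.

σ = (1, 2, 3, 4): 12 + (-7) + 22 + (-9) = 18
σ = (1, 2, 4, 3): 12 + (-7) + (-8) + 22 = 19
σ = (1, 3, 2, 4): 12 + 22 + (-6) + (-9) = 19
σ = (1, 3, 4, 2): 12 + 22 + (-8) + 2 = 28
σ = (1, 4, 2, 3): 12 + 24 + (-6) + 22 = 52
σ = (1, 4, 3, 2): 12 + 24 + 22 + 2 = 60
σ = (2, 1, 3, 4): 0 + 8 + 22 + (-9) = 21
σ = (2, 1, 4, 3): 0 + 8 + (-8) + 22 = 22
σ = (2, 3, 1, 4): 0 + 22 + 26 + (-9) = 39
σ = (2, 3, 4, 1): 0 + 22 + (-8) + 27 = 41
σ = (2, 4, 1, 3): 0 + 24 + 26 + 22 = 72
σ = (2, 4, 3, 1): 0 + 24 + 22 + 27 = 73
σ = (3, 1, 2, 4): (-9) + 8 + (-6) + (-9) = -16
σ = (3, 1, 4, 2): (-9) + 8 + (-8) + 2 = -7
σ = (3, 2, 1, 4): (-9) + (-7) + 26 + (-9) = 1
σ = (3, 2, 4, 1): (-9) + (-7) + (-8) + 27 = 3
σ = (3, 4, 1, 2): (-9) + 24 + 26 + 2 = 43
σ = (3, 4, 2, 1): (-9) + 24 + (-6) + 27 = 36
σ = (4, 1, 2, 3): 29 + 8 + (-6) + 22 = 53
σ = (4, 1, 3, 2): 29 + 8 + 22 + 2 = 61
σ = (4, 2, 1, 3): 29 + (-7) + 26 + 22 = 70
σ = (4, 2, 3, 1): 29 + (-7) + 22 + 27 = 71
σ = (4, 3, 1, 2): 29 + 22 + 26 + 2 = 79
σ = (4, 3, 2, 1): 29 + 22 + (-6) + 27 = 72
Optimal value attained by: σ = (4, 3, 1, 2).
Answer: det⊕(G) = 79; verdict: NONSINGULAR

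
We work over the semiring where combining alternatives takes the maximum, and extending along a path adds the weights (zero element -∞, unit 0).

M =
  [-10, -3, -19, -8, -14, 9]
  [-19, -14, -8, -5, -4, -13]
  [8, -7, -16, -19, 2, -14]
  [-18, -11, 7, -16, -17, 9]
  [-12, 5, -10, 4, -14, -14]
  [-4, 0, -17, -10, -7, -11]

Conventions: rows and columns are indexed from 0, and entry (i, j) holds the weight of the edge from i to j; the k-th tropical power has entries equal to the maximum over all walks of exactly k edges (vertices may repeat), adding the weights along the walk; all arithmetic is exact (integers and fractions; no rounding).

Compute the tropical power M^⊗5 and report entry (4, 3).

M^⊗2:
  [5, 9, -1, -1, 2, 1]
  [0, 1, 2, 0, -6, 4]
  [-2, 7, -8, 6, -6, 17]
  [15, 9, -8, -1, 9, -2]
  [-2, -7, 11, 0, 1, 13]
  [-9, -2, -3, -3, -4, 5]
M^⊗3:
  [7, 7, 6, 6, 5, 14]
  [10, 4, 7, -2, 4, 9]
  [13, 17, 13, 7, 10, 15]
  [5, 14, 6, 13, 5, 24]
  [19, 13, 7, 5, 13, 9]
  [5, 5, 4, 0, -1, 6]
M^⊗4:
  [14, 14, 13, 9, 8, 16]
  [15, 9, 5, 8, 9, 19]
  [21, 15, 14, 14, 15, 22]
  [20, 24, 20, 14, 17, 22]
  [15, 18, 12, 17, 9, 28]
  [12, 6, 7, 3, 6, 14]
M^⊗5:
  [21, 16, 16, 12, 15, 23]
  [15, 19, 15, 13, 12, 24]
  [22, 22, 21, 19, 16, 30]
  [28, 22, 21, 21, 22, 29]
  [24, 28, 24, 18, 21, 26]
  [15, 14, 10, 10, 9, 21]
Key observation: the optimum is the walk 4->3->2->0->5->3, with weight 4 + 7 + 8 + 9 + (-10) = 18.
Optimal value attained by: walk 4->3->2->0->5->3.
Answer: (M^⊗5)[4][3] = 18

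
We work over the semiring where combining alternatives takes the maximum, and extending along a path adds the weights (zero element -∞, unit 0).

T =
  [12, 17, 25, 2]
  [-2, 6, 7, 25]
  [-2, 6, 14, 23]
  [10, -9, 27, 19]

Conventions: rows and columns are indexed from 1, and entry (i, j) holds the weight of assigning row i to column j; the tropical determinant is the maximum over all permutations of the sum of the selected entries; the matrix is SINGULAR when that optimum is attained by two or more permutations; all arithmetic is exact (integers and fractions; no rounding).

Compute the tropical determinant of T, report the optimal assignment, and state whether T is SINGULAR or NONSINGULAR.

σ = (1, 2, 3, 4): 12 + 6 + 14 + 19 = 51
σ = (1, 2, 4, 3): 12 + 6 + 23 + 27 = 68
σ = (1, 3, 2, 4): 12 + 7 + 6 + 19 = 44
σ = (1, 3, 4, 2): 12 + 7 + 23 + (-9) = 33
σ = (1, 4, 2, 3): 12 + 25 + 6 + 27 = 70
σ = (1, 4, 3, 2): 12 + 25 + 14 + (-9) = 42
σ = (2, 1, 3, 4): 17 + (-2) + 14 + 19 = 48
σ = (2, 1, 4, 3): 17 + (-2) + 23 + 27 = 65
σ = (2, 3, 1, 4): 17 + 7 + (-2) + 19 = 41
σ = (2, 3, 4, 1): 17 + 7 + 23 + 10 = 57
σ = (2, 4, 1, 3): 17 + 25 + (-2) + 27 = 67
σ = (2, 4, 3, 1): 17 + 25 + 14 + 10 = 66
σ = (3, 1, 2, 4): 25 + (-2) + 6 + 19 = 48
σ = (3, 1, 4, 2): 25 + (-2) + 23 + (-9) = 37
σ = (3, 2, 1, 4): 25 + 6 + (-2) + 19 = 48
σ = (3, 2, 4, 1): 25 + 6 + 23 + 10 = 64
σ = (3, 4, 1, 2): 25 + 25 + (-2) + (-9) = 39
σ = (3, 4, 2, 1): 25 + 25 + 6 + 10 = 66
σ = (4, 1, 2, 3): 2 + (-2) + 6 + 27 = 33
σ = (4, 1, 3, 2): 2 + (-2) + 14 + (-9) = 5
σ = (4, 2, 1, 3): 2 + 6 + (-2) + 27 = 33
σ = (4, 2, 3, 1): 2 + 6 + 14 + 10 = 32
σ = (4, 3, 1, 2): 2 + 7 + (-2) + (-9) = -2
σ = (4, 3, 2, 1): 2 + 7 + 6 + 10 = 25
Optimal value attained by: σ = (1, 4, 2, 3).
Answer: det⊕(T) = 70; verdict: NONSINGULAR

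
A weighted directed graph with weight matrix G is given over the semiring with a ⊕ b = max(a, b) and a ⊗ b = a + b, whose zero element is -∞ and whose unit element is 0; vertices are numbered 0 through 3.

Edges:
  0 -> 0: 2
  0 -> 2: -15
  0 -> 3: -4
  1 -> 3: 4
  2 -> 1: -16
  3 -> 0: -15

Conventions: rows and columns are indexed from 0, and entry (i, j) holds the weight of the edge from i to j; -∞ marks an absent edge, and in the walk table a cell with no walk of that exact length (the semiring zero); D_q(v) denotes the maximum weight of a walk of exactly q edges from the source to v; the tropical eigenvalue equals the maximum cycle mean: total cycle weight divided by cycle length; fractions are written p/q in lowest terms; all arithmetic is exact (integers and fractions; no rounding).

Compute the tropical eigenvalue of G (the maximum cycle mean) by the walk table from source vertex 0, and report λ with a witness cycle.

q=0: [0, -∞, -∞, -∞]
q=1: [2, -∞, -15, -4]
q=2: [4, -31, -13, -2]
q=3: [6, -29, -11, 0]
q=4: [8, -27, -9, 2]
Optimal cycle mean attained by: cycle 0->0, total 2, length 1.
Answer: λ = 2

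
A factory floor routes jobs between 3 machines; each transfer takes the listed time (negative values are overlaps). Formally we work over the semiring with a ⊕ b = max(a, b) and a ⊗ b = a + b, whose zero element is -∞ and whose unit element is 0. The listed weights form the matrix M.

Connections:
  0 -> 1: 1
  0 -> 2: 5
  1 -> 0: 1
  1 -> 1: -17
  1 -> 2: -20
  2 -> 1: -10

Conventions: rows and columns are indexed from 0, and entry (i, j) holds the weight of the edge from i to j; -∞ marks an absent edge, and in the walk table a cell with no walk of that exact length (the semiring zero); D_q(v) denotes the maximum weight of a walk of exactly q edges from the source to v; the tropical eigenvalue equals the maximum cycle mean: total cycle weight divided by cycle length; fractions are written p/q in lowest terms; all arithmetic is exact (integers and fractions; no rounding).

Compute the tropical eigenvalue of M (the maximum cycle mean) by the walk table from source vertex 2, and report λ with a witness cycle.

q=0: [-∞, -∞, 0]
q=1: [-∞, -10, -∞]
q=2: [-9, -27, -30]
q=3: [-26, -8, -4]
Optimal cycle mean attained by: cycle 0->1->0, total 1 + 1, length 2.
Answer: λ = 1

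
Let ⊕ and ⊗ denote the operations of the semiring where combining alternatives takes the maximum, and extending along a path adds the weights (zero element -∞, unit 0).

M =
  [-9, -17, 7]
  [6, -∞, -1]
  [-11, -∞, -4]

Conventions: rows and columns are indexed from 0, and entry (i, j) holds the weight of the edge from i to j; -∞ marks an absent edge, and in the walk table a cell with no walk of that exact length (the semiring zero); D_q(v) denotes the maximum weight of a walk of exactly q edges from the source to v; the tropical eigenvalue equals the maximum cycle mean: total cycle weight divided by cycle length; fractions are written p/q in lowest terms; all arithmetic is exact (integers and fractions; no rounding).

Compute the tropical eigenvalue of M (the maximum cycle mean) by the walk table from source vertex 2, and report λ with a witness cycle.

q=0: [-∞, -∞, 0]
q=1: [-11, -∞, -4]
q=2: [-15, -28, -4]
q=3: [-15, -32, -8]
Optimal cycle mean attained by: cycle 0->2->0, total 7 + (-11), length 2.
Answer: λ = -2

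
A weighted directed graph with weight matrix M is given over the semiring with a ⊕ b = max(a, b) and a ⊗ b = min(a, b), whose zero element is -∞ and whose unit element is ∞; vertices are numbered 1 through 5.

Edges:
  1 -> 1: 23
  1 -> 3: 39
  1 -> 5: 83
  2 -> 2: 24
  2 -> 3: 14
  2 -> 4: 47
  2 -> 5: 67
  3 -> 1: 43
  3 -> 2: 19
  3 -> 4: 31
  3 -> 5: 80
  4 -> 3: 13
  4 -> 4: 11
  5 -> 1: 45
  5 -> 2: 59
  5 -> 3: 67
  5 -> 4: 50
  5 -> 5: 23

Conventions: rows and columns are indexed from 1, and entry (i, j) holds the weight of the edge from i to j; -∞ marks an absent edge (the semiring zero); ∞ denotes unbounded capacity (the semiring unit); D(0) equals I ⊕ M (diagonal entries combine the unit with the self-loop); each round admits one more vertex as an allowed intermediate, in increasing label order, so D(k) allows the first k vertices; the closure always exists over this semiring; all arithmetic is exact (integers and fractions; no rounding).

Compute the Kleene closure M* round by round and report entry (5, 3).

D(0):
  [∞, -∞, 39, -∞, 83]
  [-∞, ∞, 14, 47, 67]
  [43, 19, ∞, 31, 80]
  [-∞, -∞, 13, ∞, -∞]
  [45, 59, 67, 50, ∞]
D(1):
  [∞, -∞, 39, -∞, 83]
  [-∞, ∞, 14, 47, 67]
  [43, 19, ∞, 31, 80]
  [-∞, -∞, 13, ∞, -∞]
  [45, 59, 67, 50, ∞]
D(2):
  [∞, -∞, 39, -∞, 83]
  [-∞, ∞, 14, 47, 67]
  [43, 19, ∞, 31, 80]
  [-∞, -∞, 13, ∞, -∞]
  [45, 59, 67, 50, ∞]
D(3):
  [∞, 19, 39, 31, 83]
  [14, ∞, 14, 47, 67]
  [43, 19, ∞, 31, 80]
  [13, 13, 13, ∞, 13]
  [45, 59, 67, 50, ∞]
D(4):
  [∞, 19, 39, 31, 83]
  [14, ∞, 14, 47, 67]
  [43, 19, ∞, 31, 80]
  [13, 13, 13, ∞, 13]
  [45, 59, 67, 50, ∞]
D(5):
  [∞, 59, 67, 50, 83]
  [45, ∞, 67, 50, 67]
  [45, 59, ∞, 50, 80]
  [13, 13, 13, ∞, 13]
  [45, 59, 67, 50, ∞]
Answer: M*[5][3] = 67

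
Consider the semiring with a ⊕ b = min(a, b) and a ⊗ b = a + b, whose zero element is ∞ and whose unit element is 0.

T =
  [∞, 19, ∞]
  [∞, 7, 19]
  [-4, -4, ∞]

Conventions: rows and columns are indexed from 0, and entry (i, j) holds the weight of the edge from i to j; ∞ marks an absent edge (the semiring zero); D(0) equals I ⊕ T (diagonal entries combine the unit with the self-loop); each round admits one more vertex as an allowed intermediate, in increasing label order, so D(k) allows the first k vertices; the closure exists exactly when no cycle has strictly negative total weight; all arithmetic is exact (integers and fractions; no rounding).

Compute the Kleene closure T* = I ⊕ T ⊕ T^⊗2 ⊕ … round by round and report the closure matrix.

D(0):
  [0, 19, ∞]
  [∞, 0, 19]
  [-4, -4, 0]
D(1):
  [0, 19, ∞]
  [∞, 0, 19]
  [-4, -4, 0]
D(2):
  [0, 19, 38]
  [∞, 0, 19]
  [-4, -4, 0]
D(3):
  [0, 19, 38]
  [15, 0, 19]
  [-4, -4, 0]
Answer: T* = [[0, 19, 38], [15, 0, 19], [-4, -4, 0]]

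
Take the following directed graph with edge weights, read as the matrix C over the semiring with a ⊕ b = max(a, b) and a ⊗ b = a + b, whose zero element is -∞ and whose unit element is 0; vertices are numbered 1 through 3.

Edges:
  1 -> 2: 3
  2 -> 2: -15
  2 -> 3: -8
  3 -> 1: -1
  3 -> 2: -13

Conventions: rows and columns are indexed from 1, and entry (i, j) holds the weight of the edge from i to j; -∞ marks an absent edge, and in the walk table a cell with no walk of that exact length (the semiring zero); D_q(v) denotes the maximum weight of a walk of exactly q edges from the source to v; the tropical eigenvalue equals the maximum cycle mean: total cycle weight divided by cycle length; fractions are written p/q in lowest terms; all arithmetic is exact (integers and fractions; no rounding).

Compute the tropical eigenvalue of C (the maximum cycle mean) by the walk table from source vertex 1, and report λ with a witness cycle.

q=0: [0, -∞, -∞]
q=1: [-∞, 3, -∞]
q=2: [-∞, -12, -5]
q=3: [-6, -18, -20]
Optimal cycle mean attained by: cycle 1->2->3->1, total 3 + (-8) + (-1), length 3.
Answer: λ = -2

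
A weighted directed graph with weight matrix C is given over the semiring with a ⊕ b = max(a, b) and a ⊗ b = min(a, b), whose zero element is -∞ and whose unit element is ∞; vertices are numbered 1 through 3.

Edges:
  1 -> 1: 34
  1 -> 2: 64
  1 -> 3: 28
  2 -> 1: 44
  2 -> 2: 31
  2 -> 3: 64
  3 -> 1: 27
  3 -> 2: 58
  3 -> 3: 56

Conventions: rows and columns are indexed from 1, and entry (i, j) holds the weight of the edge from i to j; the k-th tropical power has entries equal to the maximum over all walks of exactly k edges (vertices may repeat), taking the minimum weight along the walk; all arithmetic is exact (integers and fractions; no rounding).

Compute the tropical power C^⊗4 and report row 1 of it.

C^⊗2:
  [44, 34, 64]
  [34, 58, 56]
  [44, 56, 58]
C^⊗3:
  [34, 58, 56]
  [44, 56, 58]
  [44, 58, 56]
C^⊗4:
  [44, 56, 58]
  [44, 58, 56]
  [44, 56, 58]
Answer: row 1 of C^⊗4 = [44, 56, 58]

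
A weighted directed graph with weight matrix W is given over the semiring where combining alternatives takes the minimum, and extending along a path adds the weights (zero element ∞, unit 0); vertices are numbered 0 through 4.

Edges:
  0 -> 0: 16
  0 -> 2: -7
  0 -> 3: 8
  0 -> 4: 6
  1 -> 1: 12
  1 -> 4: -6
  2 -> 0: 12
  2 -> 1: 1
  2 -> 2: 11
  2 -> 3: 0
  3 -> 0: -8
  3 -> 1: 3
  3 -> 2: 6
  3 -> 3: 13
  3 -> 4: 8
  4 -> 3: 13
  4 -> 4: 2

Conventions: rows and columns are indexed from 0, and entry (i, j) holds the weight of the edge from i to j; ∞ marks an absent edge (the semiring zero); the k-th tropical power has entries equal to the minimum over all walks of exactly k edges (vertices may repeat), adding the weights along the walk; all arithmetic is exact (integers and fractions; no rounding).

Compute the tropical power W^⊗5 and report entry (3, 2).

W^⊗2:
  [0, -6, 4, -7, 8]
  [∞, 24, ∞, 7, -4]
  [-8, 3, 5, 11, -5]
  [5, 7, -15, 0, -3]
  [5, 16, 19, 15, 4]
W^⊗3:
  [-15, -4, -7, 4, -12]
  [-1, 10, 13, 9, -2]
  [3, 6, -15, 0, -3]
  [-8, -14, -4, -15, -1]
  [7, 18, -2, 13, 6]
W^⊗4:
  [-4, -6, -22, -7, -10]
  [1, 12, -8, 7, 0]
  [-8, -14, -4, -15, -1]
  [-23, -12, -15, -4, -20]
  [5, -1, 0, -2, 8]
W^⊗5:
  [-15, -21, -11, -22, -12]
  [-1, -7, -6, -8, 2]
  [-23, -12, -15, -4, -20]
  [-12, -14, -30, -15, -18]
  [-10, 1, -2, 0, -7]
Key observation: the optimum is the walk 3->0->2->3->0->2, with weight (-8) + (-7) + 0 + (-8) + (-7) = -30.
Optimal value attained by: walk 3->0->2->3->0->2.
Answer: (W^⊗5)[3][2] = -30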